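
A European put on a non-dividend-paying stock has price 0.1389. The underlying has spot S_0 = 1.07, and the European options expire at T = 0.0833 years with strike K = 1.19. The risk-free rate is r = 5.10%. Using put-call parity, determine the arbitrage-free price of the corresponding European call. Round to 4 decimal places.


Answer: Call price = 0.0239

Derivation:
Put-call parity: C - P = S_0 * exp(-qT) - K * exp(-rT).
S_0 * exp(-qT) = 1.0700 * 1.00000000 = 1.07000000
K * exp(-rT) = 1.1900 * 0.99576071 = 1.18495525
C = P + S*exp(-qT) - K*exp(-rT)
C = 0.1389 + 1.07000000 - 1.18495525 = 0.0239


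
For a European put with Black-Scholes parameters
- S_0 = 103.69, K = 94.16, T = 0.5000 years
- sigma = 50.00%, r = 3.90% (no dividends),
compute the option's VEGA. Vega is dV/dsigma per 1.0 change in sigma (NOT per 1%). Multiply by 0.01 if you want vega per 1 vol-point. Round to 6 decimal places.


Answer: Vega = 25.753557

Derivation:
d1 = 0.5046202932; d2 = 0.1510669026
phi(d1) = 0.3512491939; exp(-qT) = 1.0000000000; exp(-rT) = 0.9806888952
Vega = S * exp(-qT) * phi(d1) * sqrt(T) = 103.6900 * 1.0000000000 * 0.3512491939 * 0.7071067812 = 25.753557


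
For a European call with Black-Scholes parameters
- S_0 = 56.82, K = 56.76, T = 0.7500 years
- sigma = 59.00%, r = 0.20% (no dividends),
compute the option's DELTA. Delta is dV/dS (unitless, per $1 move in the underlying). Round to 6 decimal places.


Answer: Delta = 0.602754

Derivation:
d1 = 0.2604809175; d2 = -0.2504740707
phi(d1) = 0.3856351023; exp(-qT) = 1.0000000000; exp(-rT) = 0.9985011244
N(d1) = 0.6027535835
Delta = exp(-qT) * N(d1) = 1.0000000000 * 0.6027535835 = 0.602754


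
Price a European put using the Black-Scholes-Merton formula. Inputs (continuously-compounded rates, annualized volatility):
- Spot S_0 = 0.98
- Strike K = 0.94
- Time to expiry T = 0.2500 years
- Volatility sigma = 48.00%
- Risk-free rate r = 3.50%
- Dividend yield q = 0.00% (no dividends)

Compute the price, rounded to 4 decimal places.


Answer: Price = 0.0692

Derivation:
d1 = (ln(S/K) + (r - q + 0.5*sigma^2) * T) / (sigma * sqrt(T)) = 0.33009457
d2 = d1 - sigma * sqrt(T) = 0.09009457
exp(-rT) = 0.99128817; exp(-qT) = 1.00000000
P = K * exp(-rT) * N(-d2) - S_0 * exp(-qT) * N(-d1)
N(-d1) = 0.37066425; N(-d2) = 0.46410603
P = 0.9400 * 0.99128817 * 0.46410603 - 0.9800 * 1.00000000 * 0.37066425 = 0.0692


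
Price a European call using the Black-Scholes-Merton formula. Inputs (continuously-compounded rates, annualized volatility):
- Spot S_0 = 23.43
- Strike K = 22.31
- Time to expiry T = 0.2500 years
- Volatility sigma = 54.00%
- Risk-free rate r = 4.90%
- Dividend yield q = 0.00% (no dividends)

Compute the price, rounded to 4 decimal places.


d1 = (ln(S/K) + (r - q + 0.5*sigma^2) * T) / (sigma * sqrt(T)) = 0.36178609
d2 = d1 - sigma * sqrt(T) = 0.09178609
exp(-rT) = 0.98782473; exp(-qT) = 1.00000000
C = S_0 * exp(-qT) * N(d1) - K * exp(-rT) * N(d2)
N(d1) = 0.64124406; N(d2) = 0.53656600
C = 23.4300 * 1.00000000 * 0.64124406 - 22.3100 * 0.98782473 * 0.53656600 = 3.1993

Answer: Price = 3.1993


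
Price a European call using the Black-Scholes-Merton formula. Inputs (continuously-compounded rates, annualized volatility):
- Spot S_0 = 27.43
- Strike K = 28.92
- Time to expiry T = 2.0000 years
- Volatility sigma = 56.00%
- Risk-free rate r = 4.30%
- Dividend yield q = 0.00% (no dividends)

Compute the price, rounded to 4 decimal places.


Answer: Price = 8.7611

Derivation:
d1 = (ln(S/K) + (r - q + 0.5*sigma^2) * T) / (sigma * sqrt(T)) = 0.43777979
d2 = d1 - sigma * sqrt(T) = -0.35417980
exp(-rT) = 0.91759423; exp(-qT) = 1.00000000
C = S_0 * exp(-qT) * N(d1) - K * exp(-rT) * N(d2)
N(d1) = 0.66922704; N(d2) = 0.36160207
C = 27.4300 * 1.00000000 * 0.66922704 - 28.9200 * 0.91759423 * 0.36160207 = 8.7611


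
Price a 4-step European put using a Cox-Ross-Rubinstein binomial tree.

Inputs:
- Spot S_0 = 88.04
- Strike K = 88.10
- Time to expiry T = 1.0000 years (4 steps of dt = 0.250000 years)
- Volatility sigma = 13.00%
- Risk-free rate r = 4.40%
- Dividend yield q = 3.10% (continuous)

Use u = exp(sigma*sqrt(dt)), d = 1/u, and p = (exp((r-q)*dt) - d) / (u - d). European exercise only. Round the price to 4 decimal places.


Answer: Price = V(0,0) = 3.6393

Derivation:
dt = T/N = 0.250000
u = exp(sigma*sqrt(dt)) = 1.067159; d = 1/u = 0.937067
p = (exp((r-q)*dt) - d) / (u - d) = 0.508779
Discount per step: exp(-r*dt) = 0.989060
Stock lattice S(k, i) with i counting down-moves:
  k=0: S(0,0) = 88.0400
  k=1: S(1,0) = 93.9527; S(1,1) = 82.4994
  k=2: S(2,0) = 100.2625; S(2,1) = 88.0400; S(2,2) = 77.3075
  k=3: S(3,0) = 106.9960; S(3,1) = 93.9527; S(3,2) = 82.4994; S(3,3) = 72.4424
  k=4: S(4,0) = 114.1817; S(4,1) = 100.2625; S(4,2) = 88.0400; S(4,3) = 77.3075; S(4,4) = 67.8834
Terminal payoffs V(N, i) = max(K - S_T, 0):
  V(4,0) = 0.000000; V(4,1) = 0.000000; V(4,2) = 0.060000; V(4,3) = 10.792478; V(4,4) = 20.216618
Backward induction: V(k, i) = exp(-r*dt) * [p * V(k+1, i) + (1-p) * V(k+1, i+1)].
  V(3,0) = exp(-r*dt) * [p*0.000000 + (1-p)*0.000000] = 0.000000
  V(3,1) = exp(-r*dt) * [p*0.000000 + (1-p)*0.060000] = 0.029151
  V(3,2) = exp(-r*dt) * [p*0.060000 + (1-p)*10.792478] = 5.273690
  V(3,3) = exp(-r*dt) * [p*10.792478 + (1-p)*20.216618] = 15.253106
  V(2,0) = exp(-r*dt) * [p*0.000000 + (1-p)*0.029151] = 0.014163
  V(2,1) = exp(-r*dt) * [p*0.029151 + (1-p)*5.273690] = 2.576878
  V(2,2) = exp(-r*dt) * [p*5.273690 + (1-p)*15.253106] = 10.064471
  V(1,0) = exp(-r*dt) * [p*0.014163 + (1-p)*2.576878] = 1.259096
  V(1,1) = exp(-r*dt) * [p*2.576878 + (1-p)*10.064471] = 6.186515
  V(0,0) = exp(-r*dt) * [p*1.259096 + (1-p)*6.186515] = 3.639296


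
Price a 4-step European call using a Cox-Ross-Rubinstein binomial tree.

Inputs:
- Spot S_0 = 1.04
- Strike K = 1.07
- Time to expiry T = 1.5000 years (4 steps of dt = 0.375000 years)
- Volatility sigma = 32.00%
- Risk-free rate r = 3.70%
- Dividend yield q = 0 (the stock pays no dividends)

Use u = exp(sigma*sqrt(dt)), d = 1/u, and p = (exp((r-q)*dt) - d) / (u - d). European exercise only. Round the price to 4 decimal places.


Answer: Price = V(0,0) = 0.1690

Derivation:
dt = T/N = 0.375000
u = exp(sigma*sqrt(dt)) = 1.216477; d = 1/u = 0.822046
p = (exp((r-q)*dt) - d) / (u - d) = 0.486589
Discount per step: exp(-r*dt) = 0.986221
Stock lattice S(k, i) with i counting down-moves:
  k=0: S(0,0) = 1.0400
  k=1: S(1,0) = 1.2651; S(1,1) = 0.8549
  k=2: S(2,0) = 1.5390; S(2,1) = 1.0400; S(2,2) = 0.7028
  k=3: S(3,0) = 1.8722; S(3,1) = 1.2651; S(3,2) = 0.8549; S(3,3) = 0.5777
  k=4: S(4,0) = 2.2775; S(4,1) = 1.5390; S(4,2) = 1.0400; S(4,3) = 0.7028; S(4,4) = 0.4749
Terminal payoffs V(N, i) = max(S_T - K, 0):
  V(4,0) = 1.207452; V(4,1) = 0.469010; V(4,2) = 0.000000; V(4,3) = 0.000000; V(4,4) = 0.000000
Backward induction: V(k, i) = exp(-r*dt) * [p * V(k+1, i) + (1-p) * V(k+1, i+1)].
  V(3,0) = exp(-r*dt) * [p*1.207452 + (1-p)*0.469010] = 0.816914
  V(3,1) = exp(-r*dt) * [p*0.469010 + (1-p)*0.000000] = 0.225070
  V(3,2) = exp(-r*dt) * [p*0.000000 + (1-p)*0.000000] = 0.000000
  V(3,3) = exp(-r*dt) * [p*0.000000 + (1-p)*0.000000] = 0.000000
  V(2,0) = exp(-r*dt) * [p*0.816914 + (1-p)*0.225070] = 0.505985
  V(2,1) = exp(-r*dt) * [p*0.225070 + (1-p)*0.000000] = 0.108008
  V(2,2) = exp(-r*dt) * [p*0.000000 + (1-p)*0.000000] = 0.000000
  V(1,0) = exp(-r*dt) * [p*0.505985 + (1-p)*0.108008] = 0.297502
  V(1,1) = exp(-r*dt) * [p*0.108008 + (1-p)*0.000000] = 0.051831
  V(0,0) = exp(-r*dt) * [p*0.297502 + (1-p)*0.051831] = 0.169011


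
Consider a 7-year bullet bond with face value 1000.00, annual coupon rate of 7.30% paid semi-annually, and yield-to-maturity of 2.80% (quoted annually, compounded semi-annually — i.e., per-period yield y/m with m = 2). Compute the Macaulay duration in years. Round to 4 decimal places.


Answer: Macaulay duration = 5.7925 years

Derivation:
Coupon per period c = face * coupon_rate / m = 36.500000
Periods per year m = 2; per-period yield y/m = 0.014000
Number of cashflows N = 14
Cashflows (t years, CF_t, discount factor 1/(1+y/m)^(m*t), PV):
  t = 0.5000: CF_t = 36.500000, DF = 0.986193, PV = 35.996055
  t = 1.0000: CF_t = 36.500000, DF = 0.972577, PV = 35.499068
  t = 1.5000: CF_t = 36.500000, DF = 0.959149, PV = 35.008943
  t = 2.0000: CF_t = 36.500000, DF = 0.945906, PV = 34.525585
  t = 2.5000: CF_t = 36.500000, DF = 0.932847, PV = 34.048900
  t = 3.0000: CF_t = 36.500000, DF = 0.919967, PV = 33.578797
  t = 3.5000: CF_t = 36.500000, DF = 0.907265, PV = 33.115185
  t = 4.0000: CF_t = 36.500000, DF = 0.894739, PV = 32.657973
  t = 4.5000: CF_t = 36.500000, DF = 0.882386, PV = 32.207074
  t = 5.0000: CF_t = 36.500000, DF = 0.870203, PV = 31.762400
  t = 5.5000: CF_t = 36.500000, DF = 0.858188, PV = 31.323866
  t = 6.0000: CF_t = 36.500000, DF = 0.846339, PV = 30.891387
  t = 6.5000: CF_t = 36.500000, DF = 0.834654, PV = 30.464878
  t = 7.0000: CF_t = 1036.500000, DF = 0.823130, PV = 853.174637
Price P = sum_t PV_t = 1284.254749
Macaulay numerator sum_t t * PV_t:
  t * PV_t at t = 0.5000: 17.998028
  t * PV_t at t = 1.0000: 35.499068
  t * PV_t at t = 1.5000: 52.513415
  t * PV_t at t = 2.0000: 69.051170
  t * PV_t at t = 2.5000: 85.122251
  t * PV_t at t = 3.0000: 100.736391
  t * PV_t at t = 3.5000: 115.903146
  t * PV_t at t = 4.0000: 130.631892
  t * PV_t at t = 4.5000: 144.931832
  t * PV_t at t = 5.0000: 158.812001
  t * PV_t at t = 5.5000: 172.281264
  t * PV_t at t = 6.0000: 185.348320
  t * PV_t at t = 6.5000: 198.021710
  t * PV_t at t = 7.0000: 5972.222461
Macaulay duration D = (sum_t t * PV_t) / P = 7439.072948 / 1284.254749 = 5.792521


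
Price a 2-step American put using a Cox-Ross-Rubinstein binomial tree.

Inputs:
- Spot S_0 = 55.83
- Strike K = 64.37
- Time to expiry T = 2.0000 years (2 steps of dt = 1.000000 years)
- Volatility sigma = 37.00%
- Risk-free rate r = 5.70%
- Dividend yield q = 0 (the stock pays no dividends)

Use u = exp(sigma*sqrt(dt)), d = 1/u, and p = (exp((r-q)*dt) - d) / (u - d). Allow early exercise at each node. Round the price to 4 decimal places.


dt = T/N = 1.000000
u = exp(sigma*sqrt(dt)) = 1.447735; d = 1/u = 0.690734
p = (exp((r-q)*dt) - d) / (u - d) = 0.486026
Discount per step: exp(-r*dt) = 0.944594
Stock lattice S(k, i) with i counting down-moves:
  k=0: S(0,0) = 55.8300
  k=1: S(1,0) = 80.8270; S(1,1) = 38.5637
  k=2: S(2,0) = 117.0161; S(2,1) = 55.8300; S(2,2) = 26.6373
Terminal payoffs V(N, i) = max(K - S_T, 0):
  V(2,0) = 0.000000; V(2,1) = 8.540000; V(2,2) = 37.732730
Backward induction: V(k, i) = exp(-r*dt) * [p * V(k+1, i) + (1-p) * V(k+1, i+1)]; then take max(V_cont, immediate exercise) for American.
  V(1,0) = exp(-r*dt) * [p*0.000000 + (1-p)*8.540000] = 4.146146; exercise = 0.000000; V(1,0) = max -> 4.146146
  V(1,1) = exp(-r*dt) * [p*8.540000 + (1-p)*37.732730] = 22.239823; exercise = 25.806302; V(1,1) = max -> 25.806302
  V(0,0) = exp(-r*dt) * [p*4.146146 + (1-p)*25.806302] = 14.432371; exercise = 8.540000; V(0,0) = max -> 14.432371

Answer: Price = V(0,0) = 14.4324


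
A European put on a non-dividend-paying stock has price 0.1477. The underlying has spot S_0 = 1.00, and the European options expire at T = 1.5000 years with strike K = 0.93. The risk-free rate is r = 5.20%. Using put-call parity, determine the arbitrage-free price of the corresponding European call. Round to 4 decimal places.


Answer: Call price = 0.2875

Derivation:
Put-call parity: C - P = S_0 * exp(-qT) - K * exp(-rT).
S_0 * exp(-qT) = 1.0000 * 1.00000000 = 1.00000000
K * exp(-rT) = 0.9300 * 0.92496443 = 0.86021692
C = P + S*exp(-qT) - K*exp(-rT)
C = 0.1477 + 1.00000000 - 0.86021692 = 0.2875


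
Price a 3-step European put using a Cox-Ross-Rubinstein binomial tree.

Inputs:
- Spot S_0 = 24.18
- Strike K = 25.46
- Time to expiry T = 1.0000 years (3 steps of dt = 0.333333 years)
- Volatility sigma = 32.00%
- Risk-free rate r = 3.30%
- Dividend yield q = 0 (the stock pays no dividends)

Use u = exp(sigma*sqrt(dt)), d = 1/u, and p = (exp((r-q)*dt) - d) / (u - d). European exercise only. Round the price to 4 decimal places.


Answer: Price = V(0,0) = 3.5460

Derivation:
dt = T/N = 0.333333
u = exp(sigma*sqrt(dt)) = 1.202920; d = 1/u = 0.831310
p = (exp((r-q)*dt) - d) / (u - d) = 0.483707
Discount per step: exp(-r*dt) = 0.989060
Stock lattice S(k, i) with i counting down-moves:
  k=0: S(0,0) = 24.1800
  k=1: S(1,0) = 29.0866; S(1,1) = 20.1011
  k=2: S(2,0) = 34.9889; S(2,1) = 24.1800; S(2,2) = 16.7102
  k=3: S(3,0) = 42.0888; S(3,1) = 29.0866; S(3,2) = 20.1011; S(3,3) = 13.8914
Terminal payoffs V(N, i) = max(K - S_T, 0):
  V(3,0) = 0.000000; V(3,1) = 0.000000; V(3,2) = 5.358916; V(3,3) = 11.568605
Backward induction: V(k, i) = exp(-r*dt) * [p * V(k+1, i) + (1-p) * V(k+1, i+1)].
  V(2,0) = exp(-r*dt) * [p*0.000000 + (1-p)*0.000000] = 0.000000
  V(2,1) = exp(-r*dt) * [p*0.000000 + (1-p)*5.358916] = 2.736502
  V(2,2) = exp(-r*dt) * [p*5.358916 + (1-p)*11.568605] = 8.471235
  V(1,0) = exp(-r*dt) * [p*0.000000 + (1-p)*2.736502] = 1.397380
  V(1,1) = exp(-r*dt) * [p*2.736502 + (1-p)*8.471235] = 5.634976
  V(0,0) = exp(-r*dt) * [p*1.397380 + (1-p)*5.634976] = 3.545999


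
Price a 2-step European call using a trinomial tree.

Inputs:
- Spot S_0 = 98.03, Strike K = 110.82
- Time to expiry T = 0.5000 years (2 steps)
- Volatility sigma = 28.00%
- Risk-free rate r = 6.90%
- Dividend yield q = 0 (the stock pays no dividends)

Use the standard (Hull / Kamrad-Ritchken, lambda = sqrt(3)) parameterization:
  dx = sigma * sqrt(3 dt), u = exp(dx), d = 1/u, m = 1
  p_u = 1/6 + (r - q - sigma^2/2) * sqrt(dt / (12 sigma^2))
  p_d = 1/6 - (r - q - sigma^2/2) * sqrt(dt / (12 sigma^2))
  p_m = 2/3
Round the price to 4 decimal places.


Answer: Price = V(0,0) = 4.8578

Derivation:
dt = T/N = 0.250000; dx = sigma*sqrt(3*dt) = 0.242487
u = exp(dx) = 1.274415; d = 1/u = 0.784674
p_u = 0.182028, p_m = 0.666667, p_d = 0.151305
Discount per step: exp(-r*dt) = 0.982898
Stock lattice S(k, j) with j the centered position index:
  k=0: S(0,+0) = 98.0300
  k=1: S(1,-1) = 76.9216; S(1,+0) = 98.0300; S(1,+1) = 124.9309
  k=2: S(2,-2) = 60.3584; S(2,-1) = 76.9216; S(2,+0) = 98.0300; S(2,+1) = 124.9309; S(2,+2) = 159.2138
Terminal payoffs V(N, j) = max(S_T - K, 0):
  V(2,-2) = 0.000000; V(2,-1) = 0.000000; V(2,+0) = 0.000000; V(2,+1) = 14.110885; V(2,+2) = 48.393773
Backward induction: V(k, j) = exp(-r*dt) * [p_u * V(k+1, j+1) + p_m * V(k+1, j) + p_d * V(k+1, j-1)]
  V(1,-1) = exp(-r*dt) * [p_u*0.000000 + p_m*0.000000 + p_d*0.000000] = 0.000000
  V(1,+0) = exp(-r*dt) * [p_u*14.110885 + p_m*0.000000 + p_d*0.000000] = 2.524653
  V(1,+1) = exp(-r*dt) * [p_u*48.393773 + p_m*14.110885 + p_d*0.000000] = 17.904757
  V(0,+0) = exp(-r*dt) * [p_u*17.904757 + p_m*2.524653 + p_d*0.000000] = 4.857751


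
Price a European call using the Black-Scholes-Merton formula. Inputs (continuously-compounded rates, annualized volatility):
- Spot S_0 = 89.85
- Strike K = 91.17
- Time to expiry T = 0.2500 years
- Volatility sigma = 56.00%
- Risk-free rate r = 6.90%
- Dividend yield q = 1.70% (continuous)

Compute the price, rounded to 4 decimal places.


Answer: Price = 9.8986

Derivation:
d1 = (ln(S/K) + (r - q + 0.5*sigma^2) * T) / (sigma * sqrt(T)) = 0.13434185
d2 = d1 - sigma * sqrt(T) = -0.14565815
exp(-rT) = 0.98289793; exp(-qT) = 0.99575902
C = S_0 * exp(-qT) * N(d1) - K * exp(-rT) * N(d2)
N(d1) = 0.55343387; N(d2) = 0.44209563
C = 89.8500 * 0.99575902 * 0.55343387 - 91.1700 * 0.98289793 * 0.44209563 = 9.8986


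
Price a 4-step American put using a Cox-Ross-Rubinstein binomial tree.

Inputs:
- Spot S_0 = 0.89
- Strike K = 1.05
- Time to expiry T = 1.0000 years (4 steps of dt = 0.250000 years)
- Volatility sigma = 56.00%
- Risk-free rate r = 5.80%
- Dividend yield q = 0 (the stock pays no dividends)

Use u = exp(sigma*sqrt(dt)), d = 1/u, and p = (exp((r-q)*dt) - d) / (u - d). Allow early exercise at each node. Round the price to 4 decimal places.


Answer: Price = V(0,0) = 0.2809

Derivation:
dt = T/N = 0.250000
u = exp(sigma*sqrt(dt)) = 1.323130; d = 1/u = 0.755784
p = (exp((r-q)*dt) - d) / (u - d) = 0.456198
Discount per step: exp(-r*dt) = 0.985605
Stock lattice S(k, i) with i counting down-moves:
  k=0: S(0,0) = 0.8900
  k=1: S(1,0) = 1.1776; S(1,1) = 0.6726
  k=2: S(2,0) = 1.5581; S(2,1) = 0.8900; S(2,2) = 0.5084
  k=3: S(3,0) = 2.0616; S(3,1) = 1.1776; S(3,2) = 0.6726; S(3,3) = 0.3842
  k=4: S(4,0) = 2.7277; S(4,1) = 1.5581; S(4,2) = 0.8900; S(4,3) = 0.5084; S(4,4) = 0.2904
Terminal payoffs V(N, i) = max(K - S_T, 0):
  V(4,0) = 0.000000; V(4,1) = 0.000000; V(4,2) = 0.160000; V(4,3) = 0.541624; V(4,4) = 0.759611
Backward induction: V(k, i) = exp(-r*dt) * [p * V(k+1, i) + (1-p) * V(k+1, i+1)]; then take max(V_cont, immediate exercise) for American.
  V(3,0) = exp(-r*dt) * [p*0.000000 + (1-p)*0.000000] = 0.000000; exercise = 0.000000; V(3,0) = max -> 0.000000
  V(3,1) = exp(-r*dt) * [p*0.000000 + (1-p)*0.160000] = 0.085756; exercise = 0.000000; V(3,1) = max -> 0.085756
  V(3,2) = exp(-r*dt) * [p*0.160000 + (1-p)*0.541624] = 0.362237; exercise = 0.377352; V(3,2) = max -> 0.377352
  V(3,3) = exp(-r*dt) * [p*0.541624 + (1-p)*0.759611] = 0.650662; exercise = 0.665778; V(3,3) = max -> 0.665778
  V(2,0) = exp(-r*dt) * [p*0.000000 + (1-p)*0.085756] = 0.045963; exercise = 0.000000; V(2,0) = max -> 0.045963
  V(2,1) = exp(-r*dt) * [p*0.085756 + (1-p)*0.377352] = 0.240810; exercise = 0.160000; V(2,1) = max -> 0.240810
  V(2,2) = exp(-r*dt) * [p*0.377352 + (1-p)*0.665778] = 0.526509; exercise = 0.541624; V(2,2) = max -> 0.541624
  V(1,0) = exp(-r*dt) * [p*0.045963 + (1-p)*0.240810] = 0.149734; exercise = 0.000000; V(1,0) = max -> 0.149734
  V(1,1) = exp(-r*dt) * [p*0.240810 + (1-p)*0.541624] = 0.398572; exercise = 0.377352; V(1,1) = max -> 0.398572
  V(0,0) = exp(-r*dt) * [p*0.149734 + (1-p)*0.398572] = 0.280949; exercise = 0.160000; V(0,0) = max -> 0.280949


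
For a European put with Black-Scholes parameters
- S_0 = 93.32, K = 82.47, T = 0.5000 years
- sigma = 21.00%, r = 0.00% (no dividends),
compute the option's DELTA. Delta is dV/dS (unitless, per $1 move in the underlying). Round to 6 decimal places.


Answer: Delta = -0.182306

Derivation:
d1 = 0.9066109411; d2 = 0.7581185170
phi(d1) = 0.2645010038; exp(-qT) = 1.0000000000; exp(-rT) = 1.0000000000
N(-d1) = 0.1823062869
Delta = -exp(-qT) * N(-d1) = -1.0000000000 * 0.1823062869 = -0.182306


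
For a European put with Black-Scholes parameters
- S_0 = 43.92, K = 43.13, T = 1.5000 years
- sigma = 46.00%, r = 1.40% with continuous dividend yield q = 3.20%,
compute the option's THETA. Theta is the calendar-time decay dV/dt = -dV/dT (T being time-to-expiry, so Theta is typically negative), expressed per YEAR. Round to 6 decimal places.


Answer: Theta = -3.191765

Derivation:
d1 = 0.2659843873; d2 = -0.2973982535
phi(d1) = 0.3850768399; exp(-qT) = 0.9531337871; exp(-rT) = 0.9792189646
Theta = -S*exp(-qT)*phi(d1)*sigma/(2*sqrt(T)) + r*K*exp(-rT)*N(-d2) - q*S*exp(-qT)*N(-d1)
N(-d1) = 0.3951256166; N(-d2) = 0.6169187616; sqrt(T) = 1.2247448714
Term 1 = -43.9200 * 0.9531337871 * 0.3850768399 * 0.4600 / (2 * 1.2247448714) = -3.0272326721
Term 2 = 0.0140 * 43.1300 * 0.9792189646 * 0.6169187616 = 0.3647667871
Term 3 = -0.0320 * 43.9200 * 0.9531337871 * 0.3951256166 = -0.5292993507
Theta = -3.0272326721 + (0.3647667871) + (-0.5292993507) = -3.191765


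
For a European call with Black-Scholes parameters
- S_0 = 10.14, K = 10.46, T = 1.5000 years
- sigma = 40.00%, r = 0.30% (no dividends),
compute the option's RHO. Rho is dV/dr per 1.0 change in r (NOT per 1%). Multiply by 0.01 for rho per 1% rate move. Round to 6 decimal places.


d1 = 0.1907122490; d2 = -0.2991856996
phi(d1) = 0.3917528534; exp(-qT) = 1.0000000000; exp(-rT) = 0.9955101098
N(d2) = 0.3823991800
Rho = K*T*exp(-rT)*N(d2) = 10.4600 * 1.5000 * 0.9955101098 * 0.3823991800 = 5.972904

Answer: Rho = 5.972904


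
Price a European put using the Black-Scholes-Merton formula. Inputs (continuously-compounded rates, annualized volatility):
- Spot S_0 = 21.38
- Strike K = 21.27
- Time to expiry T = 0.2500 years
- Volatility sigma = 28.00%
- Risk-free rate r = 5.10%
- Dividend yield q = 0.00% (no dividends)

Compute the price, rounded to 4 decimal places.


Answer: Price = 1.0025

Derivation:
d1 = (ln(S/K) + (r - q + 0.5*sigma^2) * T) / (sigma * sqrt(T)) = 0.19791626
d2 = d1 - sigma * sqrt(T) = 0.05791626
exp(-rT) = 0.98733094; exp(-qT) = 1.00000000
P = K * exp(-rT) * N(-d2) - S_0 * exp(-qT) * N(-d1)
N(-d1) = 0.42155529; N(-d2) = 0.47690767
P = 21.2700 * 0.98733094 * 0.47690767 - 21.3800 * 1.00000000 * 0.42155529 = 1.0025


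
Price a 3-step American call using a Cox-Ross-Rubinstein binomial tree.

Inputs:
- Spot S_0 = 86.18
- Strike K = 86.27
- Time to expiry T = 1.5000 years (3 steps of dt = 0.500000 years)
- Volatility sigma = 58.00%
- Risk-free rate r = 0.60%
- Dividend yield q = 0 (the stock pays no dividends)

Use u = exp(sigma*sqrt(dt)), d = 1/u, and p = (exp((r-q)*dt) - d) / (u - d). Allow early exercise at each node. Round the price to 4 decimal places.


dt = T/N = 0.500000
u = exp(sigma*sqrt(dt)) = 1.507002; d = 1/u = 0.663569
p = (exp((r-q)*dt) - d) / (u - d) = 0.402445
Discount per step: exp(-r*dt) = 0.997004
Stock lattice S(k, i) with i counting down-moves:
  k=0: S(0,0) = 86.1800
  k=1: S(1,0) = 129.8734; S(1,1) = 57.1864
  k=2: S(2,0) = 195.7194; S(2,1) = 86.1800; S(2,2) = 37.9471
  k=3: S(3,0) = 294.9494; S(3,1) = 129.8734; S(3,2) = 57.1864; S(3,3) = 25.1806
Terminal payoffs V(N, i) = max(S_T - K, 0):
  V(3,0) = 208.679434; V(3,1) = 43.603392; V(3,2) = 0.000000; V(3,3) = 0.000000
Backward induction: V(k, i) = exp(-r*dt) * [p * V(k+1, i) + (1-p) * V(k+1, i+1)]; then take max(V_cont, immediate exercise) for American.
  V(2,0) = exp(-r*dt) * [p*208.679434 + (1-p)*43.603392] = 109.707822; exercise = 109.449400; V(2,0) = max -> 109.707822
  V(2,1) = exp(-r*dt) * [p*43.603392 + (1-p)*0.000000] = 17.495407; exercise = 0.000000; V(2,1) = max -> 17.495407
  V(2,2) = exp(-r*dt) * [p*0.000000 + (1-p)*0.000000] = 0.000000; exercise = 0.000000; V(2,2) = max -> 0.000000
  V(1,0) = exp(-r*dt) * [p*109.707822 + (1-p)*17.495407] = 54.442271; exercise = 43.603392; V(1,0) = max -> 54.442271
  V(1,1) = exp(-r*dt) * [p*17.495407 + (1-p)*0.000000] = 7.019850; exercise = 0.000000; V(1,1) = max -> 7.019850
  V(0,0) = exp(-r*dt) * [p*54.442271 + (1-p)*7.019850] = 26.026575; exercise = 0.000000; V(0,0) = max -> 26.026575

Answer: Price = V(0,0) = 26.0266


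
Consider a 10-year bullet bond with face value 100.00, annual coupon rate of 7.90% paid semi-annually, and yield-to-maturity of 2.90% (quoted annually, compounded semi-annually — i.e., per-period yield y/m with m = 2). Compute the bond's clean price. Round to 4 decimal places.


Coupon per period c = face * coupon_rate / m = 3.950000
Periods per year m = 2; per-period yield y/m = 0.014500
Number of cashflows N = 20
Cashflows (t years, CF_t, discount factor 1/(1+y/m)^(m*t), PV):
  t = 0.5000: CF_t = 3.950000, DF = 0.985707, PV = 3.893544
  t = 1.0000: CF_t = 3.950000, DF = 0.971619, PV = 3.837894
  t = 1.5000: CF_t = 3.950000, DF = 0.957732, PV = 3.783040
  t = 2.0000: CF_t = 3.950000, DF = 0.944043, PV = 3.728970
  t = 2.5000: CF_t = 3.950000, DF = 0.930550, PV = 3.675673
  t = 3.0000: CF_t = 3.950000, DF = 0.917250, PV = 3.623137
  t = 3.5000: CF_t = 3.950000, DF = 0.904140, PV = 3.571353
  t = 4.0000: CF_t = 3.950000, DF = 0.891217, PV = 3.520308
  t = 4.5000: CF_t = 3.950000, DF = 0.878479, PV = 3.469993
  t = 5.0000: CF_t = 3.950000, DF = 0.865923, PV = 3.420398
  t = 5.5000: CF_t = 3.950000, DF = 0.853547, PV = 3.371511
  t = 6.0000: CF_t = 3.950000, DF = 0.841347, PV = 3.323322
  t = 6.5000: CF_t = 3.950000, DF = 0.829322, PV = 3.275823
  t = 7.0000: CF_t = 3.950000, DF = 0.817469, PV = 3.229002
  t = 7.5000: CF_t = 3.950000, DF = 0.805785, PV = 3.182851
  t = 8.0000: CF_t = 3.950000, DF = 0.794268, PV = 3.137359
  t = 8.5000: CF_t = 3.950000, DF = 0.782916, PV = 3.092518
  t = 9.0000: CF_t = 3.950000, DF = 0.771726, PV = 3.048317
  t = 9.5000: CF_t = 3.950000, DF = 0.760696, PV = 3.004748
  t = 10.0000: CF_t = 103.950000, DF = 0.749823, PV = 77.944139
Price P = sum_t PV_t = 143.133902

Answer: Price = 143.1339


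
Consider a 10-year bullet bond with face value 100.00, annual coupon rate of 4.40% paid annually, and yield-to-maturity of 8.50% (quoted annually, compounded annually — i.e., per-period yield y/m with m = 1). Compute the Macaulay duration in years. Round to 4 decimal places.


Answer: Macaulay duration = 7.9599 years

Derivation:
Coupon per period c = face * coupon_rate / m = 4.400000
Periods per year m = 1; per-period yield y/m = 0.085000
Number of cashflows N = 10
Cashflows (t years, CF_t, discount factor 1/(1+y/m)^(m*t), PV):
  t = 1.0000: CF_t = 4.400000, DF = 0.921659, PV = 4.055300
  t = 2.0000: CF_t = 4.400000, DF = 0.849455, PV = 3.737603
  t = 3.0000: CF_t = 4.400000, DF = 0.782908, PV = 3.444796
  t = 4.0000: CF_t = 4.400000, DF = 0.721574, PV = 3.174927
  t = 5.0000: CF_t = 4.400000, DF = 0.665045, PV = 2.926200
  t = 6.0000: CF_t = 4.400000, DF = 0.612945, PV = 2.696958
  t = 7.0000: CF_t = 4.400000, DF = 0.564926, PV = 2.485676
  t = 8.0000: CF_t = 4.400000, DF = 0.520669, PV = 2.290946
  t = 9.0000: CF_t = 4.400000, DF = 0.479880, PV = 2.111471
  t = 10.0000: CF_t = 104.400000, DF = 0.442285, PV = 46.174597
Price P = sum_t PV_t = 73.098473
Macaulay numerator sum_t t * PV_t:
  t * PV_t at t = 1.0000: 4.055300
  t * PV_t at t = 2.0000: 7.475207
  t * PV_t at t = 3.0000: 10.334387
  t * PV_t at t = 4.0000: 12.699707
  t * PV_t at t = 5.0000: 14.630999
  t * PV_t at t = 6.0000: 16.181750
  t * PV_t at t = 7.0000: 17.399732
  t * PV_t at t = 8.0000: 18.327565
  t * PV_t at t = 9.0000: 19.003235
  t * PV_t at t = 10.0000: 461.745973
Macaulay duration D = (sum_t t * PV_t) / P = 581.853855 / 73.098473 = 7.959863


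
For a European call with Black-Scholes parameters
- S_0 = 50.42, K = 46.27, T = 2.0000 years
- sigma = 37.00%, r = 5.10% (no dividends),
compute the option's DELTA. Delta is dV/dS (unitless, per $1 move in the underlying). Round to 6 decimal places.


d1 = 0.6207138484; d2 = 0.0974548304
phi(d1) = 0.3290382169; exp(-qT) = 1.0000000000; exp(-rT) = 0.9030295517
N(d1) = 0.7326060420
Delta = exp(-qT) * N(d1) = 1.0000000000 * 0.7326060420 = 0.732606

Answer: Delta = 0.732606


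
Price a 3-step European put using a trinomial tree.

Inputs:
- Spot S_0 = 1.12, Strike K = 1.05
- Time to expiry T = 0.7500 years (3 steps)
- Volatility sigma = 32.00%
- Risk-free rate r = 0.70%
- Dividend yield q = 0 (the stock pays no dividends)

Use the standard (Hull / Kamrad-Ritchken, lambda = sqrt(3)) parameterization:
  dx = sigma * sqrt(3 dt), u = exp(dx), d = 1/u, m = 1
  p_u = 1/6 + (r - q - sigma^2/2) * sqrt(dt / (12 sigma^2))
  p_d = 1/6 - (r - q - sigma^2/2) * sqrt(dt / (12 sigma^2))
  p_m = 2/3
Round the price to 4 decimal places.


Answer: Price = V(0,0) = 0.0846

Derivation:
dt = T/N = 0.250000; dx = sigma*sqrt(3*dt) = 0.277128
u = exp(dx) = 1.319335; d = 1/u = 0.757957
p_u = 0.146730, p_m = 0.666667, p_d = 0.186603
Discount per step: exp(-r*dt) = 0.998252
Stock lattice S(k, j) with j the centered position index:
  k=0: S(0,+0) = 1.1200
  k=1: S(1,-1) = 0.8489; S(1,+0) = 1.1200; S(1,+1) = 1.4777
  k=2: S(2,-2) = 0.6434; S(2,-1) = 0.8489; S(2,+0) = 1.1200; S(2,+1) = 1.4777; S(2,+2) = 1.9495
  k=3: S(3,-3) = 0.4877; S(3,-2) = 0.6434; S(3,-1) = 0.8489; S(3,+0) = 1.1200; S(3,+1) = 1.4777; S(3,+2) = 1.9495; S(3,+3) = 2.5721
Terminal payoffs V(N, j) = max(K - S_T, 0):
  V(3,-3) = 0.562300; V(3,-2) = 0.406561; V(3,-1) = 0.201088; V(3,+0) = 0.000000; V(3,+1) = 0.000000; V(3,+2) = 0.000000; V(3,+3) = 0.000000
Backward induction: V(k, j) = exp(-r*dt) * [p_u * V(k+1, j+1) + p_m * V(k+1, j) + p_d * V(k+1, j-1)]
  V(2,-2) = exp(-r*dt) * [p_u*0.201088 + p_m*0.406561 + p_d*0.562300] = 0.404764
  V(2,-1) = exp(-r*dt) * [p_u*0.000000 + p_m*0.201088 + p_d*0.406561] = 0.209557
  V(2,+0) = exp(-r*dt) * [p_u*0.000000 + p_m*0.000000 + p_d*0.201088] = 0.037458
  V(2,+1) = exp(-r*dt) * [p_u*0.000000 + p_m*0.000000 + p_d*0.000000] = 0.000000
  V(2,+2) = exp(-r*dt) * [p_u*0.000000 + p_m*0.000000 + p_d*0.000000] = 0.000000
  V(1,-1) = exp(-r*dt) * [p_u*0.037458 + p_m*0.209557 + p_d*0.404764] = 0.220345
  V(1,+0) = exp(-r*dt) * [p_u*0.000000 + p_m*0.037458 + p_d*0.209557] = 0.063964
  V(1,+1) = exp(-r*dt) * [p_u*0.000000 + p_m*0.000000 + p_d*0.037458] = 0.006978
  V(0,+0) = exp(-r*dt) * [p_u*0.006978 + p_m*0.063964 + p_d*0.220345] = 0.084635


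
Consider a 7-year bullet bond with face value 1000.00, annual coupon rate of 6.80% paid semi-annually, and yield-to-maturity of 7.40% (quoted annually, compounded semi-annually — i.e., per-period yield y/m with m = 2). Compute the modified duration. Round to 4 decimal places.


Coupon per period c = face * coupon_rate / m = 34.000000
Periods per year m = 2; per-period yield y/m = 0.037000
Number of cashflows N = 14
Cashflows (t years, CF_t, discount factor 1/(1+y/m)^(m*t), PV):
  t = 0.5000: CF_t = 34.000000, DF = 0.964320, PV = 32.786885
  t = 1.0000: CF_t = 34.000000, DF = 0.929913, PV = 31.617054
  t = 1.5000: CF_t = 34.000000, DF = 0.896734, PV = 30.488963
  t = 2.0000: CF_t = 34.000000, DF = 0.864739, PV = 29.401121
  t = 2.5000: CF_t = 34.000000, DF = 0.833885, PV = 28.352094
  t = 3.0000: CF_t = 34.000000, DF = 0.804132, PV = 27.340495
  t = 3.5000: CF_t = 34.000000, DF = 0.775441, PV = 26.364991
  t = 4.0000: CF_t = 34.000000, DF = 0.747773, PV = 25.424292
  t = 4.5000: CF_t = 34.000000, DF = 0.721093, PV = 24.517157
  t = 5.0000: CF_t = 34.000000, DF = 0.695364, PV = 23.642389
  t = 5.5000: CF_t = 34.000000, DF = 0.670554, PV = 22.798832
  t = 6.0000: CF_t = 34.000000, DF = 0.646629, PV = 21.985373
  t = 6.5000: CF_t = 34.000000, DF = 0.623557, PV = 21.200938
  t = 7.0000: CF_t = 1034.000000, DF = 0.601309, PV = 621.753086
Price P = sum_t PV_t = 967.673670
First compute Macaulay numerator sum_t t * PV_t:
  t * PV_t at t = 0.5000: 16.393443
  t * PV_t at t = 1.0000: 31.617054
  t * PV_t at t = 1.5000: 45.733444
  t * PV_t at t = 2.0000: 58.802242
  t * PV_t at t = 2.5000: 70.880234
  t * PV_t at t = 3.0000: 82.021486
  t * PV_t at t = 3.5000: 92.277467
  t * PV_t at t = 4.0000: 101.697168
  t * PV_t at t = 4.5000: 110.327207
  t * PV_t at t = 5.0000: 118.211943
  t * PV_t at t = 5.5000: 125.393576
  t * PV_t at t = 6.0000: 131.912239
  t * PV_t at t = 6.5000: 137.806100
  t * PV_t at t = 7.0000: 4352.271600
Macaulay duration D = 5475.345202 / 967.673670 = 5.658256
Modified duration = D / (1 + y/m) = 5.658256 / (1 + 0.037000) = 5.456370

Answer: Modified duration = 5.4564


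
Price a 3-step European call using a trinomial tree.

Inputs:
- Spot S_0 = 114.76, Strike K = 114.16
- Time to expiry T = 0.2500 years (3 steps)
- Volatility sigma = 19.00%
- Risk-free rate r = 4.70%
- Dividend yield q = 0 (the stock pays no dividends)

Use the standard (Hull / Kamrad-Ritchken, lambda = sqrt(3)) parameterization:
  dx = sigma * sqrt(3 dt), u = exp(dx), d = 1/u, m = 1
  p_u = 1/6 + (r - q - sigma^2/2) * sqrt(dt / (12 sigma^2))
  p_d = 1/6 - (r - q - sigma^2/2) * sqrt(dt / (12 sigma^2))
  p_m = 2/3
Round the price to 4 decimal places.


dt = T/N = 0.083333; dx = sigma*sqrt(3*dt) = 0.095000
u = exp(dx) = 1.099659; d = 1/u = 0.909373
p_u = 0.179364, p_m = 0.666667, p_d = 0.153969
Discount per step: exp(-r*dt) = 0.996091
Stock lattice S(k, j) with j the centered position index:
  k=0: S(0,+0) = 114.7600
  k=1: S(1,-1) = 104.3596; S(1,+0) = 114.7600; S(1,+1) = 126.1969
  k=2: S(2,-2) = 94.9018; S(2,-1) = 104.3596; S(2,+0) = 114.7600; S(2,+1) = 126.1969; S(2,+2) = 138.7735
  k=3: S(3,-3) = 86.3012; S(3,-2) = 94.9018; S(3,-1) = 104.3596; S(3,+0) = 114.7600; S(3,+1) = 126.1969; S(3,+2) = 138.7735; S(3,+3) = 152.6035
Terminal payoffs V(N, j) = max(S_T - K, 0):
  V(3,-3) = 0.000000; V(3,-2) = 0.000000; V(3,-1) = 0.000000; V(3,+0) = 0.600000; V(3,+1) = 12.036850; V(3,+2) = 24.613484; V(3,+3) = 38.443490
Backward induction: V(k, j) = exp(-r*dt) * [p_u * V(k+1, j+1) + p_m * V(k+1, j) + p_d * V(k+1, j-1)]
  V(2,-2) = exp(-r*dt) * [p_u*0.000000 + p_m*0.000000 + p_d*0.000000] = 0.000000
  V(2,-1) = exp(-r*dt) * [p_u*0.600000 + p_m*0.000000 + p_d*0.000000] = 0.107198
  V(2,+0) = exp(-r*dt) * [p_u*12.036850 + p_m*0.600000 + p_d*0.000000] = 2.548975
  V(2,+1) = exp(-r*dt) * [p_u*24.613484 + p_m*12.036850 + p_d*0.600000] = 12.482736
  V(2,+2) = exp(-r*dt) * [p_u*38.443490 + p_m*24.613484 + p_d*12.036850] = 25.059333
  V(1,-1) = exp(-r*dt) * [p_u*2.548975 + p_m*0.107198 + p_d*0.000000] = 0.526593
  V(1,+0) = exp(-r*dt) * [p_u*12.482736 + p_m*2.548975 + p_d*0.107198] = 3.939316
  V(1,+1) = exp(-r*dt) * [p_u*25.059333 + p_m*12.482736 + p_d*2.548975] = 13.157396
  V(0,+0) = exp(-r*dt) * [p_u*13.157396 + p_m*3.939316 + p_d*0.526593] = 5.047446

Answer: Price = V(0,0) = 5.0474


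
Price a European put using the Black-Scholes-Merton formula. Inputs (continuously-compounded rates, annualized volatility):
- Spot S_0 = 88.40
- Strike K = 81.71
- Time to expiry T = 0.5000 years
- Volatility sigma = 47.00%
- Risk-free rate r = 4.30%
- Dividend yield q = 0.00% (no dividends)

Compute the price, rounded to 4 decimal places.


d1 = (ln(S/K) + (r - q + 0.5*sigma^2) * T) / (sigma * sqrt(T)) = 0.46765508
d2 = d1 - sigma * sqrt(T) = 0.13531489
exp(-rT) = 0.97872948; exp(-qT) = 1.00000000
P = K * exp(-rT) * N(-d2) - S_0 * exp(-qT) * N(-d1)
N(-d1) = 0.32001564; N(-d2) = 0.44618146
P = 81.7100 * 0.97872948 * 0.44618146 - 88.4000 * 1.00000000 * 0.32001564 = 7.3926

Answer: Price = 7.3926


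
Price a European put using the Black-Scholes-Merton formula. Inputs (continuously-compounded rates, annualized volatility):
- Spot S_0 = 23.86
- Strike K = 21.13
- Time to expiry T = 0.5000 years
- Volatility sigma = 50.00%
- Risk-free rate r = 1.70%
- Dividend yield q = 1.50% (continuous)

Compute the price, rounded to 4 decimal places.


d1 = (ln(S/K) + (r - q + 0.5*sigma^2) * T) / (sigma * sqrt(T)) = 0.52328613
d2 = d1 - sigma * sqrt(T) = 0.16973274
exp(-rT) = 0.99153602; exp(-qT) = 0.99252805
P = K * exp(-rT) * N(-d2) - S_0 * exp(-qT) * N(-d1)
N(-d1) = 0.30038758; N(-d2) = 0.43261016
P = 21.1300 * 0.99153602 * 0.43261016 - 23.8600 * 0.99252805 * 0.30038758 = 1.9500

Answer: Price = 1.9500


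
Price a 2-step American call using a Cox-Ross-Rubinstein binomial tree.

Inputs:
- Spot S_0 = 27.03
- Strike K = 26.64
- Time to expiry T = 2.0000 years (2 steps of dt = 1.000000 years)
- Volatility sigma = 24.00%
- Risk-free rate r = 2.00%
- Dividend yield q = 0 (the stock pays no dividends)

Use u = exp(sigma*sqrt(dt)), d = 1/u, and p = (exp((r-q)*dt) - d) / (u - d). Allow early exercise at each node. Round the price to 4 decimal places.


dt = T/N = 1.000000
u = exp(sigma*sqrt(dt)) = 1.271249; d = 1/u = 0.786628
p = (exp((r-q)*dt) - d) / (u - d) = 0.481971
Discount per step: exp(-r*dt) = 0.980199
Stock lattice S(k, i) with i counting down-moves:
  k=0: S(0,0) = 27.0300
  k=1: S(1,0) = 34.3619; S(1,1) = 21.2626
  k=2: S(2,0) = 43.6825; S(2,1) = 27.0300; S(2,2) = 16.7257
Terminal payoffs V(N, i) = max(S_T - K, 0):
  V(2,0) = 17.042491; V(2,1) = 0.390000; V(2,2) = 0.000000
Backward induction: V(k, i) = exp(-r*dt) * [p * V(k+1, i) + (1-p) * V(k+1, i+1)]; then take max(V_cont, immediate exercise) for American.
  V(1,0) = exp(-r*dt) * [p*17.042491 + (1-p)*0.390000] = 8.249372; exercise = 7.721865; V(1,0) = max -> 8.249372
  V(1,1) = exp(-r*dt) * [p*0.390000 + (1-p)*0.000000] = 0.184247; exercise = 0.000000; V(1,1) = max -> 0.184247
  V(0,0) = exp(-r*dt) * [p*8.249372 + (1-p)*0.184247] = 3.990785; exercise = 0.390000; V(0,0) = max -> 3.990785

Answer: Price = V(0,0) = 3.9908


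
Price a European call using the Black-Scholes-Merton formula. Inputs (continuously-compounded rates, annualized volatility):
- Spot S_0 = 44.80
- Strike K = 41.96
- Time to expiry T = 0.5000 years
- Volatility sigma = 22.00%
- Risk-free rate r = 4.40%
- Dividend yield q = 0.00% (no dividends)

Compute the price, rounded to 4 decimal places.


Answer: Price = 4.9467

Derivation:
d1 = (ln(S/K) + (r - q + 0.5*sigma^2) * T) / (sigma * sqrt(T)) = 0.64019748
d2 = d1 - sigma * sqrt(T) = 0.48463399
exp(-rT) = 0.97824024; exp(-qT) = 1.00000000
C = S_0 * exp(-qT) * N(d1) - K * exp(-rT) * N(d2)
N(d1) = 0.73897789; N(d2) = 0.68603200
C = 44.8000 * 1.00000000 * 0.73897789 - 41.9600 * 0.97824024 * 0.68603200 = 4.9467


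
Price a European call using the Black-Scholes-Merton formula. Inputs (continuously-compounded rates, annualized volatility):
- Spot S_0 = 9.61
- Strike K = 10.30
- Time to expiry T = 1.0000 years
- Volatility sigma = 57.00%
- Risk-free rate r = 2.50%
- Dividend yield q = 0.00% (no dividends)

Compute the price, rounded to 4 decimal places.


Answer: Price = 1.9936

Derivation:
d1 = (ln(S/K) + (r - q + 0.5*sigma^2) * T) / (sigma * sqrt(T)) = 0.20721110
d2 = d1 - sigma * sqrt(T) = -0.36278890
exp(-rT) = 0.97530991; exp(-qT) = 1.00000000
C = S_0 * exp(-qT) * N(d1) - K * exp(-rT) * N(d2)
N(d1) = 0.58207750; N(d2) = 0.35838129
C = 9.6100 * 1.00000000 * 0.58207750 - 10.3000 * 0.97530991 * 0.35838129 = 1.9936


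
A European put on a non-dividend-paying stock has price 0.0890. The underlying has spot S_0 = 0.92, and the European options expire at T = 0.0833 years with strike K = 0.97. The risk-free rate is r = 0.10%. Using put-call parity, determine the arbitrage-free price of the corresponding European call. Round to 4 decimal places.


Answer: Call price = 0.0391

Derivation:
Put-call parity: C - P = S_0 * exp(-qT) - K * exp(-rT).
S_0 * exp(-qT) = 0.9200 * 1.00000000 = 0.92000000
K * exp(-rT) = 0.9700 * 0.99991670 = 0.96991920
C = P + S*exp(-qT) - K*exp(-rT)
C = 0.0890 + 0.92000000 - 0.96991920 = 0.0391


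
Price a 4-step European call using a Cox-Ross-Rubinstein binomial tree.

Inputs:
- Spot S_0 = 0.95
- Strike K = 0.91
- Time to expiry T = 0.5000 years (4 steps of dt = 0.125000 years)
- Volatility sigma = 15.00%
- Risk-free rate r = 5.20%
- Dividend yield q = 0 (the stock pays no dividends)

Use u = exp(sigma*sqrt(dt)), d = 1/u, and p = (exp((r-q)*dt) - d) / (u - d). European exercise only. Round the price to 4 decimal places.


dt = T/N = 0.125000
u = exp(sigma*sqrt(dt)) = 1.054464; d = 1/u = 0.948349
p = (exp((r-q)*dt) - d) / (u - d) = 0.548198
Discount per step: exp(-r*dt) = 0.993521
Stock lattice S(k, i) with i counting down-moves:
  k=0: S(0,0) = 0.9500
  k=1: S(1,0) = 1.0017; S(1,1) = 0.9009
  k=2: S(2,0) = 1.0563; S(2,1) = 0.9500; S(2,2) = 0.8544
  k=3: S(3,0) = 1.1138; S(3,1) = 1.0017; S(3,2) = 0.9009; S(3,3) = 0.8103
  k=4: S(4,0) = 1.1745; S(4,1) = 1.0563; S(4,2) = 0.9500; S(4,3) = 0.8544; S(4,4) = 0.7684
Terminal payoffs V(N, i) = max(S_T - K, 0):
  V(4,0) = 0.264496; V(4,1) = 0.146301; V(4,2) = 0.040000; V(4,3) = 0.000000; V(4,4) = 0.000000
Backward induction: V(k, i) = exp(-r*dt) * [p * V(k+1, i) + (1-p) * V(k+1, i+1)].
  V(3,0) = exp(-r*dt) * [p*0.264496 + (1-p)*0.146301] = 0.209727
  V(3,1) = exp(-r*dt) * [p*0.146301 + (1-p)*0.040000] = 0.097637
  V(3,2) = exp(-r*dt) * [p*0.040000 + (1-p)*0.000000] = 0.021786
  V(3,3) = exp(-r*dt) * [p*0.000000 + (1-p)*0.000000] = 0.000000
  V(2,0) = exp(-r*dt) * [p*0.209727 + (1-p)*0.097637] = 0.158054
  V(2,1) = exp(-r*dt) * [p*0.097637 + (1-p)*0.021786] = 0.062957
  V(2,2) = exp(-r*dt) * [p*0.021786 + (1-p)*0.000000] = 0.011866
  V(1,0) = exp(-r*dt) * [p*0.158054 + (1-p)*0.062957] = 0.114343
  V(1,1) = exp(-r*dt) * [p*0.062957 + (1-p)*0.011866] = 0.039615
  V(0,0) = exp(-r*dt) * [p*0.114343 + (1-p)*0.039615] = 0.080059

Answer: Price = V(0,0) = 0.0801


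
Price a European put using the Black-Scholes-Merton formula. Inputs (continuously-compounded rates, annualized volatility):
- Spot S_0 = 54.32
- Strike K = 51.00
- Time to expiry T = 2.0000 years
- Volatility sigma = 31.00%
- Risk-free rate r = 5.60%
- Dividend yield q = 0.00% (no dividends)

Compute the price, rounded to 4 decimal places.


d1 = (ln(S/K) + (r - q + 0.5*sigma^2) * T) / (sigma * sqrt(T)) = 0.61852877
d2 = d1 - sigma * sqrt(T) = 0.18012257
exp(-rT) = 0.89404426; exp(-qT) = 1.00000000
P = K * exp(-rT) * N(-d2) - S_0 * exp(-qT) * N(-d1)
N(-d1) = 0.26811342; N(-d2) = 0.42852817
P = 51.0000 * 0.89404426 * 0.42852817 - 54.3200 * 1.00000000 * 0.26811342 = 4.9754

Answer: Price = 4.9754


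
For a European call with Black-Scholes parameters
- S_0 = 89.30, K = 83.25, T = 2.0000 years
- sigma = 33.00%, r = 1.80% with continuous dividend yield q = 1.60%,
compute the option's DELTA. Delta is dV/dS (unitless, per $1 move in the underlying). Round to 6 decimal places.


Answer: Delta = 0.632007

Derivation:
d1 = 0.3922371863; d2 = -0.0744532893
phi(d1) = 0.3694043120; exp(-qT) = 0.9685065821; exp(-rT) = 0.9646402935
N(d1) = 0.6525585148
Delta = exp(-qT) * N(d1) = 0.9685065821 * 0.6525585148 = 0.632007
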